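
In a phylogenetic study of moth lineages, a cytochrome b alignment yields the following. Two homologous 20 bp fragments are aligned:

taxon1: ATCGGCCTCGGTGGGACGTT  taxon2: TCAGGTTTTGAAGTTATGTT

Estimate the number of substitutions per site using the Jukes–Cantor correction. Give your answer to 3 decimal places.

0.991

The sequences differ at 11 of 20 sites, so p = 11/20 = 0.55.
d = −(3/4) ln(1 − 4p/3) = −0.75 ln(1 − 0.733333) = −0.75 ln(0.266667)
  = −0.75 × (-1.321755) = 0.991316 substitutions/site.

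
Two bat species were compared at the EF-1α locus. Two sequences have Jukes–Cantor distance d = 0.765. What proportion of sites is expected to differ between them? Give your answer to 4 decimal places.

p = (3/4)(1 − e^(−4d/3)) = 0.75 × (1 − e^(-1.02)) = 0.75 × (1 − 0.360595) = 0.479554.

0.4796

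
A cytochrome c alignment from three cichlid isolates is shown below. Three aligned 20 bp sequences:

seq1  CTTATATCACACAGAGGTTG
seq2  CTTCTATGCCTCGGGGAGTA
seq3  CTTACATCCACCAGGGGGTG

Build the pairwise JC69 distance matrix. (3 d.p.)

d(seq1,seq2) = 0.687, d(seq1,seq3) = 0.383, d(seq2,seq3) = 0.572

seq1–seq2: 9/20 sites differ → p = 0.45, d = −0.75 ln(1 − 0.6) = 0.687218 ≈ 0.687.
seq1–seq3: 6/20 sites differ → p = 0.3, d = −0.75 ln(1 − 0.4) = 0.383119 ≈ 0.383.
seq2–seq3: 8/20 sites differ → p = 0.4, d = −0.75 ln(1 − 0.533333) = 0.571605 ≈ 0.572.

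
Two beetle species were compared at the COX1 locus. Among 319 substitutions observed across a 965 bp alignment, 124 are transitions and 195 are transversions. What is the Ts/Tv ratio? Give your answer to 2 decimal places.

0.64

R = 124/195 = 0.635897… ≈ 0.64 (to 2 d.p.).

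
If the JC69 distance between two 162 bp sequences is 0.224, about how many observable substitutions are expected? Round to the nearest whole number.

31

Invert JC69: p = (3/4)(1 − e^(−4d/3)) = 0.75 × (1 − e^(-0.298667)) = 0.75 × (1 − 0.741806) = 0.193646.
Expected differing sites = pL ≈ 0.193646 × 162 = 31.370652 ≈ 31.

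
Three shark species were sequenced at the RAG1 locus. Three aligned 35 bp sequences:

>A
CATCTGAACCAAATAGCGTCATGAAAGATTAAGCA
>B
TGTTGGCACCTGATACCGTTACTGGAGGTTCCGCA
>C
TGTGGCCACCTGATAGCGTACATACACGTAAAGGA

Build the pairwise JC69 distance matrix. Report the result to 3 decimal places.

d(A,B) = 0.705, d(A,C) = 0.782, d(B,C) = 0.513

A–B: 16/35 sites differ → p ≈ 0.457143, d = −0.75 ln(1 − 0.609524) = 0.705292 ≈ 0.705.
A–C: 17/35 sites differ → p ≈ 0.485714, d = −0.75 ln(1 − 0.647619) = 0.782282 ≈ 0.782.
B–C: 13/35 sites differ → p ≈ 0.371429, d = −0.75 ln(1 − 0.495239) = 0.512753 ≈ 0.513.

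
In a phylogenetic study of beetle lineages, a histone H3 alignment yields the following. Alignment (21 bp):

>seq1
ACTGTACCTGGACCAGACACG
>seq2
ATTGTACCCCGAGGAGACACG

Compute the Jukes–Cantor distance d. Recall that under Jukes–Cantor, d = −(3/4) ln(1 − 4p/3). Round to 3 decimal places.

0.286

The sequences differ at 5 of 21 sites (2, 9, 10, 13, 14), so p = 5/21 ≈ 0.238095.
d = −(3/4) ln(1 − 4p/3) = −0.75 ln(1 − 0.31746) = −0.75 ln(0.68254)
  = −0.75 × (-0.381934) = 0.286451 substitutions/site.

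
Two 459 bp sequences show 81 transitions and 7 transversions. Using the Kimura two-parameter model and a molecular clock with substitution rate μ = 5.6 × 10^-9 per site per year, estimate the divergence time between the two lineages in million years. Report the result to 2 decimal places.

21.19

P = 81/459 ≈ 0.176471 and Q = 7/459 ≈ 0.015251.
Under the Kimura two-parameter model, d = −½ ln(1 − 2P − Q) − ¼ ln(1 − 2Q).
1 − 2P − Q = 0.631807, giving −½ ln(0.631807) = 0.229586.
1 − 2Q = 0.969498, giving −¼ ln(0.969498) = 0.007744.
d = 0.229586 + 0.007744 = 0.237330.
Under a molecular clock d = 2μt, so t = d/(2μ) = 0.237330 / (2 × 5.6 × 10^-9) = 21.19 million years.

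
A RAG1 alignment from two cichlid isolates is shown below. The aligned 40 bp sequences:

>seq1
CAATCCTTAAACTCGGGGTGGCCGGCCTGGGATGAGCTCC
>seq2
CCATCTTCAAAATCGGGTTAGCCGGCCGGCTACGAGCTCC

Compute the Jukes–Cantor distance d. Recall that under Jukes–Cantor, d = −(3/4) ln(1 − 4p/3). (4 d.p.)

0.3041

The sequences differ at 10 of 40 sites (2, 6, 8, 12, 18, 20, 28, 30, 31, 33), so p = 10/40 = 0.25.
d = −(3/4) ln(1 − 4p/3) = −0.75 ln(1 − 0.333333) = −0.75 ln(0.666667)
  = −0.75 × (-0.405465) = 0.304099 substitutions/site.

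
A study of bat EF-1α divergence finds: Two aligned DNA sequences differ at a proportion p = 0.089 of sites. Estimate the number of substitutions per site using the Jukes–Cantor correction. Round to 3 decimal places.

d = −(3/4) ln(1 − 4p/3) = −0.75 ln(1 − 0.118667) = −0.75 ln(0.881333)
  = −0.75 × (-0.126320) = 0.094740 substitutions/site.

0.095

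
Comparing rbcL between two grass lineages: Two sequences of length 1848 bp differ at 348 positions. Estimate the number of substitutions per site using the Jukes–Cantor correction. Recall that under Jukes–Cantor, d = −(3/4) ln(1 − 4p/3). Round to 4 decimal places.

p = 348/1848 ≈ 0.188312.
d = −(3/4) ln(1 − 4p/3) = −0.75 ln(1 − 0.251083) = −0.75 ln(0.748917)
  = −0.75 × (-0.289127) = 0.216845 substitutions/site.

0.2168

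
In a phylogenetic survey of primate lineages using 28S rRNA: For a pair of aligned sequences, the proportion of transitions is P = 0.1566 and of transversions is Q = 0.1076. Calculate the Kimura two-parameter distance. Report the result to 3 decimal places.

0.334

Under the Kimura two-parameter model, d = −½ ln(1 − 2P − Q) − ¼ ln(1 − 2Q).
1 − 2P − Q = 0.5792, giving −½ ln(0.5792) = 0.273054.
1 − 2Q = 0.7848, giving −¼ ln(0.7848) = 0.060582.
d = 0.273054 + 0.060582 = 0.333636.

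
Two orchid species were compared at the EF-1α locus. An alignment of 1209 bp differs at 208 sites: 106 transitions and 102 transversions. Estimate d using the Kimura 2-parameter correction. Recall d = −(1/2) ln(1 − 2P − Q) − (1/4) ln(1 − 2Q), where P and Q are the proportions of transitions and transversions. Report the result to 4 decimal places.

P = 106/1209 ≈ 0.087676 and Q = 102/1209 ≈ 0.084367.
Under the Kimura two-parameter model, d = −½ ln(1 − 2P − Q) − ¼ ln(1 − 2Q).
1 − 2P − Q = 0.740281, giving −½ ln(0.740281) = 0.150363.
1 − 2Q = 0.831266, giving −¼ ln(0.831266) = 0.046201.
d = 0.150363 + 0.046201 = 0.196564.

0.1966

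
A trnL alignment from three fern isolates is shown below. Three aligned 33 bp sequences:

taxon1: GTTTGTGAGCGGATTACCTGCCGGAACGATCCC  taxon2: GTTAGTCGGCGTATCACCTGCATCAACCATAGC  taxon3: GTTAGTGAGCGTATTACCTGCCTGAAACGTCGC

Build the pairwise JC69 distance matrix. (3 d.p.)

d(taxon1,taxon2) = 0.441, d(taxon1,taxon3) = 0.249, d(taxon2,taxon3) = 0.293

taxon1–taxon2: 11/33 sites differ → p ≈ 0.333333, d = −0.75 ln(1 − 0.444444) = 0.440839 ≈ 0.441.
taxon1–taxon3: 7/33 sites differ → p ≈ 0.212121, d = −0.75 ln(1 − 0.282828) = 0.249330 ≈ 0.249.
taxon2–taxon3: 8/33 sites differ → p ≈ 0.242424, d = −0.75 ln(1 − 0.323232) = 0.292820 ≈ 0.293.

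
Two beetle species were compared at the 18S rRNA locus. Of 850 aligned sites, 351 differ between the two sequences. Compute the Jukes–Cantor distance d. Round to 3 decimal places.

0.600

p = 351/850 ≈ 0.412941.
d = −(3/4) ln(1 − 4p/3) = −0.75 ln(1 − 0.550588) = −0.75 ln(0.449412)
  = −0.75 × (-0.799815) = 0.599861 substitutions/site.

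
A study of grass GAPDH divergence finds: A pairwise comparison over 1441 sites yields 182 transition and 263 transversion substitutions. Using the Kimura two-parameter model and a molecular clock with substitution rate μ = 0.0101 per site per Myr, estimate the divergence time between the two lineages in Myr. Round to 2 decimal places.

P = 182/1441 ≈ 0.126301 and Q = 263/1441 ≈ 0.182512.
Under the Kimura two-parameter model, d = −½ ln(1 − 2P − Q) − ¼ ln(1 − 2Q).
1 − 2P − Q = 0.564886, giving −½ ln(0.564886) = 0.285566.
1 − 2Q = 0.634976, giving −¼ ln(0.634976) = 0.113542.
d = 0.285566 + 0.113542 = 0.399108.
Under a molecular clock d = 2μt, so t = d/(2μ) = 0.399108 / (2 × 0.0101) = 19.76 Myr.

19.76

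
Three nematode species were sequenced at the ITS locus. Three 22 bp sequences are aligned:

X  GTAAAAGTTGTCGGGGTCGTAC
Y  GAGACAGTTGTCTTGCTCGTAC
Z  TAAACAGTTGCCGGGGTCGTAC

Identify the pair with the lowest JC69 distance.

X–Y: 6/22 differ, p = 0.273, d = 0.339.
X–Z: 4/22 differ, p = 0.182, d = 0.208.
Y–Z: 6/22 differ, p = 0.273, d = 0.339.
The smallest distance is between X and Z.

X and Z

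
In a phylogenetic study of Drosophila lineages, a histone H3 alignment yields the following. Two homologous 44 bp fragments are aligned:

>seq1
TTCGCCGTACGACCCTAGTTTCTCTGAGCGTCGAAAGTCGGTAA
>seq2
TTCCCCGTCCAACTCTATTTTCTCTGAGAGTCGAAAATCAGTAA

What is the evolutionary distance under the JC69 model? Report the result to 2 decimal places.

The sequences differ at 8 of 44 sites (4, 9, 11, 14, 18, 29, 37, 40), so p = 8/44 ≈ 0.181818.
d = −(3/4) ln(1 − 4p/3) = −0.75 ln(1 − 0.242424) = −0.75 ln(0.757576)
  = −0.75 × (-0.277631) = 0.208223 substitutions/site.

0.21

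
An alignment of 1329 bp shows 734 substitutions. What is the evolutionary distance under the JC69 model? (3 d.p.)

p = 734/1329 ≈ 0.552295.
d = −(3/4) ln(1 − 4p/3) = −0.75 ln(1 − 0.736393) = −0.75 ln(0.263607)
  = −0.75 × (-1.333296) = 0.999972 substitutions/site.

1.000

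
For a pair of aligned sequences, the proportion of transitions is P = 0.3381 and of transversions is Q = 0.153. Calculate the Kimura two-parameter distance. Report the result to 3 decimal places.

Under the Kimura two-parameter model, d = −½ ln(1 − 2P − Q) − ¼ ln(1 − 2Q).
1 − 2P − Q = 0.1708, giving −½ ln(0.1708) = 0.883631.
1 − 2Q = 0.694, giving −¼ ln(0.694) = 0.091321.
d = 0.883631 + 0.091321 = 0.974952.

0.975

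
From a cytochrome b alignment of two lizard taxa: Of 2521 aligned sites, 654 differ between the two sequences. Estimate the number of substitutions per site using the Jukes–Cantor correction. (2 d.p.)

p = 654/2521 ≈ 0.259421.
d = −(3/4) ln(1 − 4p/3) = −0.75 ln(1 − 0.345895) = −0.75 ln(0.654105)
  = −0.75 × (-0.424487) = 0.318365 substitutions/site.

0.32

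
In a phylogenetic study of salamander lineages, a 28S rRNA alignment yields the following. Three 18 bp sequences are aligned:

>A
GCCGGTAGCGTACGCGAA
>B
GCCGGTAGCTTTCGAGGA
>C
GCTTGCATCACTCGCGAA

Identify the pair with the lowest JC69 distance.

A and B

A–B: 4/18 differ, p = 0.222, d = 0.264.
A–C: 7/18 differ, p = 0.389, d = 0.548.
B–C: 8/18 differ, p = 0.444, d = 0.673.
The smallest distance is between A and B.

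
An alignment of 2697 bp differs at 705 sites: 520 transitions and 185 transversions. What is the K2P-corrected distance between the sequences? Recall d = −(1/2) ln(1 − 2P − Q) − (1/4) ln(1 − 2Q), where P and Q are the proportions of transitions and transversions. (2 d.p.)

P = 520/2697 ≈ 0.192807 and Q = 185/2697 ≈ 0.068595.
Under the Kimura two-parameter model, d = −½ ln(1 − 2P − Q) − ¼ ln(1 − 2Q).
1 − 2P − Q = 0.545791, giving −½ ln(0.545791) = 0.302760.
1 − 2Q = 0.86281, giving −¼ ln(0.86281) = 0.036890.
d = 0.302760 + 0.036890 = 0.339650.

0.34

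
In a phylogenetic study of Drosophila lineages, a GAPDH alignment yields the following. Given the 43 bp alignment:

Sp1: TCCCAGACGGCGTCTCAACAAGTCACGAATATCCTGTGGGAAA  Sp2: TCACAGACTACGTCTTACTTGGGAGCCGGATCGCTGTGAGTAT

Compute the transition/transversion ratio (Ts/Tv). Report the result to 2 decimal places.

0.75

Transitions are A↔G and C↔T; transversions are all other mismatches.
Transitions: 9. Transversions: 12.
R = 9/12 = 0.75.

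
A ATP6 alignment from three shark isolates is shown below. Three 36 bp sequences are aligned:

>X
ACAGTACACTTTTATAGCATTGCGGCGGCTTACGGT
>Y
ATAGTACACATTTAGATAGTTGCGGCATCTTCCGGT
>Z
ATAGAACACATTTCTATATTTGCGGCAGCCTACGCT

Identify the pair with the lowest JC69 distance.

X–Y: 9/36 differ, p = 0.250, d = 0.304.
X–Z: 10/36 differ, p = 0.278, d = 0.347.
Y–Z: 8/36 differ, p = 0.222, d = 0.264.
The smallest distance is between Y and Z.

Y and Z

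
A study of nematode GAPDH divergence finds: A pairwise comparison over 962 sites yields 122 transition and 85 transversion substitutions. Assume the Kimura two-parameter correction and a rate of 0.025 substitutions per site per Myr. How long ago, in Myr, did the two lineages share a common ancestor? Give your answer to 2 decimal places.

5.16

P = 122/962 ≈ 0.126819 and Q = 85/962 ≈ 0.088358.
Under the Kimura two-parameter model, d = −½ ln(1 − 2P − Q) − ¼ ln(1 − 2Q).
1 − 2P − Q = 0.658004, giving −½ ln(0.658004) = 0.209272.
1 − 2Q = 0.823284, giving −¼ ln(0.823284) = 0.048614.
d = 0.209272 + 0.048614 = 0.257886.
Under a molecular clock d = 2μt, so t = d/(2μ) = 0.257886 / (2 × 0.025) = 5.16 Myr.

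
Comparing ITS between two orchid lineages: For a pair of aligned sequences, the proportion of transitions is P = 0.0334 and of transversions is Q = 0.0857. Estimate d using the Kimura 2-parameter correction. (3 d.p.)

Under the Kimura two-parameter model, d = −½ ln(1 − 2P − Q) − ¼ ln(1 − 2Q).
1 − 2P − Q = 0.8475, giving −½ ln(0.8475) = 0.082732.
1 − 2Q = 0.8286, giving −¼ ln(0.8286) = 0.047004.
d = 0.082732 + 0.047004 = 0.129736.

0.130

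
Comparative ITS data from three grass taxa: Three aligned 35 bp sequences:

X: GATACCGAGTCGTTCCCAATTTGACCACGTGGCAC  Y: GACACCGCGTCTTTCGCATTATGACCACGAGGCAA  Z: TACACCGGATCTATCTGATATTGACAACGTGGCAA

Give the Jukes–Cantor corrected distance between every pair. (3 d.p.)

d(X,Y) = 0.273, d(X,Z) = 0.458, d(Y,Z) = 0.360

X–Y: 8/35 sites differ → p ≈ 0.228571, d = −0.75 ln(1 − 0.304761) = 0.272625 ≈ 0.273.
X–Z: 12/35 sites differ → p ≈ 0.342857, d = −0.75 ln(1 − 0.457143) = 0.458182 ≈ 0.458.
Y–Z: 10/35 sites differ → p ≈ 0.285714, d = −0.75 ln(1 − 0.380952) = 0.359679 ≈ 0.360.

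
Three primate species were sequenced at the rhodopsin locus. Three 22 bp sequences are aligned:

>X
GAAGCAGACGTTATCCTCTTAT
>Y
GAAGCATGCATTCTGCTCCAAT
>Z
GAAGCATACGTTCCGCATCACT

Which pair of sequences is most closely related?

Y and Z

X–Y: 7/22 differ, p = 0.318, d = 0.414.
X–Z: 9/22 differ, p = 0.409, d = 0.591.
Y–Z: 6/22 differ, p = 0.273, d = 0.339.
The smallest distance is between Y and Z.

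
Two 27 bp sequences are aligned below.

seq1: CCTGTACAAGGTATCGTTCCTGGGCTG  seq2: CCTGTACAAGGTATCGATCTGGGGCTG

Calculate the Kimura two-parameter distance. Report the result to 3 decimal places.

Of 27 sites, 1 differences are transitions and 2 are transversions, so P = 1/27 ≈ 0.037037 and Q = 2/27 ≈ 0.074074.
Under the Kimura two-parameter model, d = −½ ln(1 − 2P − Q) − ¼ ln(1 − 2Q).
1 − 2P − Q = 0.851852, giving −½ ln(0.851852) = 0.080171.
1 − 2Q = 0.851852, giving −¼ ln(0.851852) = 0.040086.
d = 0.080171 + 0.040086 = 0.120257.

0.120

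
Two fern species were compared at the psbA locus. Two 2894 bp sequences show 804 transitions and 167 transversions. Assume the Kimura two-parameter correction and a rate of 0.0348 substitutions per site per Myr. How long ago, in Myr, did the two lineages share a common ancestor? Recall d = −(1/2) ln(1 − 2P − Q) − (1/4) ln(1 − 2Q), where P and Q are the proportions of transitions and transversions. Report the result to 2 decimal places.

P = 804/2894 ≈ 0.277816 and Q = 167/2894 ≈ 0.057706.
Under the Kimura two-parameter model, d = −½ ln(1 − 2P − Q) − ¼ ln(1 − 2Q).
1 − 2P − Q = 0.386662, giving −½ ln(0.386662) = 0.475102.
1 − 2Q = 0.884588, giving −¼ ln(0.884588) = 0.030658.
d = 0.475102 + 0.030658 = 0.505760.
Under a molecular clock d = 2μt, so t = d/(2μ) = 0.505760 / (2 × 0.0348) = 7.27 Myr.

7.27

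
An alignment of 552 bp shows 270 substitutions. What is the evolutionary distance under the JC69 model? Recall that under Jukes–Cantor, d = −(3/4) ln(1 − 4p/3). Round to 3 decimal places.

p = 270/552 ≈ 0.48913.
d = −(3/4) ln(1 − 4p/3) = −0.75 ln(1 − 0.652173) = −0.75 ln(0.347827)
  = −0.75 × (-1.056050) = 0.792038 substitutions/site.

0.792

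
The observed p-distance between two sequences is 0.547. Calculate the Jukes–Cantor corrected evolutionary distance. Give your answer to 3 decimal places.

d = −(3/4) ln(1 − 4p/3) = −0.75 ln(1 − 0.729333) = −0.75 ln(0.270667)
  = −0.75 × (-1.306866) = 0.980150 substitutions/site.

0.980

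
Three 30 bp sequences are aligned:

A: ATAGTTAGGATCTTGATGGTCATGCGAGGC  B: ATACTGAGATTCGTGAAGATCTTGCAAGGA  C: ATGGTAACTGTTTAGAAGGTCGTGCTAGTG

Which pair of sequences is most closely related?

A and B

A–B: 10/30 differ, p = 0.333, d = 0.441.
A–C: 12/30 differ, p = 0.400, d = 0.572.
B–C: 14/30 differ, p = 0.467, d = 0.730.
The smallest distance is between A and B.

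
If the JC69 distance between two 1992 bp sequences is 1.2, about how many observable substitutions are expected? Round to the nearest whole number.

Invert JC69: p = (3/4)(1 − e^(−4d/3)) = 0.75 × (1 − e^(-1.6)) = 0.75 × (1 − 0.201897) = 0.598577.
Expected differing sites = pL ≈ 0.598577 × 1992 = 1192.365384 ≈ 1192.

1192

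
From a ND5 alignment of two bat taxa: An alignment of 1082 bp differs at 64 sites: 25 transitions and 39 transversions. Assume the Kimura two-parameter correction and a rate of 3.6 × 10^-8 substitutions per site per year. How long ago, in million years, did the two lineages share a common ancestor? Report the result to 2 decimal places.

P = 25/1082 ≈ 0.023105 and Q = 39/1082 ≈ 0.036044.
Under the Kimura two-parameter model, d = −½ ln(1 − 2P − Q) − ¼ ln(1 − 2Q).
1 − 2P − Q = 0.917746, giving −½ ln(0.917746) = 0.042917.
1 − 2Q = 0.927912, giving −¼ ln(0.927912) = 0.018705.
d = 0.042917 + 0.018705 = 0.061622.
Under a molecular clock d = 2μt, so t = d/(2μ) = 0.061622 / (2 × 3.6 × 10^-8) = 0.86 million years.

0.86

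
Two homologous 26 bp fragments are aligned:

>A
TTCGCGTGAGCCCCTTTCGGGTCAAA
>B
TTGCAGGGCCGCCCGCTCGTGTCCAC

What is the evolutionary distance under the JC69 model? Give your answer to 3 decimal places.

0.717

The sequences differ at 12 of 26 sites, so p = 12/26 ≈ 0.461538.
d = −(3/4) ln(1 − 4p/3) = −0.75 ln(1 − 0.615384) = −0.75 ln(0.384616)
  = −0.75 × (-0.955510) = 0.716633 substitutions/site.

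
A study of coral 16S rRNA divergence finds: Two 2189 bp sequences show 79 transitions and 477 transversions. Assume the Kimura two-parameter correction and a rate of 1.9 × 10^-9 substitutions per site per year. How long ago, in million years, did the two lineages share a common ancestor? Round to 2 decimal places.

82.74

P = 79/2189 ≈ 0.03609 and Q = 477/2189 ≈ 0.217908.
Under the Kimura two-parameter model, d = −½ ln(1 − 2P − Q) − ¼ ln(1 − 2Q).
1 − 2P − Q = 0.709912, giving −½ ln(0.709912) = 0.171307.
1 − 2Q = 0.564184, giving −¼ ln(0.564184) = 0.143094.
d = 0.171307 + 0.143094 = 0.314401.
Under a molecular clock d = 2μt, so t = d/(2μ) = 0.314401 / (2 × 1.9 × 10^-9) = 82.74 million years.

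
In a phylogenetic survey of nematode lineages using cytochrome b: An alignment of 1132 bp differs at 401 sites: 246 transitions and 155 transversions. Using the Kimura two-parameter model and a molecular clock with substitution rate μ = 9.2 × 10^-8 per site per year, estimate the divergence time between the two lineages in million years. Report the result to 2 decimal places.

2.74

P = 246/1132 ≈ 0.217314 and Q = 155/1132 ≈ 0.136926.
Under the Kimura two-parameter model, d = −½ ln(1 − 2P − Q) − ¼ ln(1 − 2Q).
1 − 2P − Q = 0.428446, giving −½ ln(0.428446) = 0.423795.
1 − 2Q = 0.726148, giving −¼ ln(0.726148) = 0.080000.
d = 0.423795 + 0.080000 = 0.503795.
Under a molecular clock d = 2μt, so t = d/(2μ) = 0.503795 / (2 × 9.2 × 10^-8) = 2.74 million years.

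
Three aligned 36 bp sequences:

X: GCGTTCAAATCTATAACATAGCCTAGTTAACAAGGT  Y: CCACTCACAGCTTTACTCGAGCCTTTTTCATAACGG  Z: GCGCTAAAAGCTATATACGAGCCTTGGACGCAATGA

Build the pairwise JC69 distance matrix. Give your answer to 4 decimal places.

X–Y: 16/36 sites differ → p ≈ 0.444444, d = −0.75 ln(1 − 0.592592) = 0.673455 ≈ 0.6735.
X–Z: 14/36 sites differ → p ≈ 0.388889, d = −0.75 ln(1 − 0.518519) = 0.548166 ≈ 0.5482.
Y–Z: 14/36 sites differ → p ≈ 0.388889, d = −0.75 ln(1 − 0.518519) = 0.548166 ≈ 0.5482.

d(X,Y) = 0.6735, d(X,Z) = 0.5482, d(Y,Z) = 0.5482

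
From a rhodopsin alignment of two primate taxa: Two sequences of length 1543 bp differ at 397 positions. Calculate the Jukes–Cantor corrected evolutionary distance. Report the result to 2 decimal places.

p = 397/1543 ≈ 0.257291.
d = −(3/4) ln(1 − 4p/3) = −0.75 ln(1 − 0.343055) = −0.75 ln(0.656945)
  = −0.75 × (-0.420155) = 0.315116 substitutions/site.

0.32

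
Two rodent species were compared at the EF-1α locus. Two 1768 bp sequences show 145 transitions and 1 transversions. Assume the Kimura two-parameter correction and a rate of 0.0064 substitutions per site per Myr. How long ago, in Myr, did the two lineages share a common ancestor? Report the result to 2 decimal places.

7.05

P = 145/1768 ≈ 0.082014 and Q = 1/1768 ≈ 0.000566.
Under the Kimura two-parameter model, d = −½ ln(1 − 2P − Q) − ¼ ln(1 − 2Q).
1 − 2P − Q = 0.835406, giving −½ ln(0.835406) = 0.089919.
1 − 2Q = 0.998868, giving −¼ ln(0.998868) = 0.000283.
d = 0.089919 + 0.000283 = 0.090202.
Under a molecular clock d = 2μt, so t = d/(2μ) = 0.090202 / (2 × 0.0064) = 7.05 Myr.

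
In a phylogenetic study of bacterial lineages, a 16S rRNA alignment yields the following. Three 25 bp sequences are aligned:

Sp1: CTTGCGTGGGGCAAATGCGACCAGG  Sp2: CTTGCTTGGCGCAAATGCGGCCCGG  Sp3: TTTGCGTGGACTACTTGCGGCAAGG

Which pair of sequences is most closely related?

Sp1–Sp2: 4/25 differ, p = 0.160, d = 0.180.
Sp1–Sp3: 8/25 differ, p = 0.320, d = 0.417.
Sp2–Sp3: 9/25 differ, p = 0.360, d = 0.490.
The smallest distance is between Sp1 and Sp2.

Sp1 and Sp2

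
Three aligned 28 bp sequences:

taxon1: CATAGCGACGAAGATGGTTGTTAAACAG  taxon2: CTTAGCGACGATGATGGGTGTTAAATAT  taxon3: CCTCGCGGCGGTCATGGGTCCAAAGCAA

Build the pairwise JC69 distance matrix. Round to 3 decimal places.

taxon1–taxon2: 5/28 sites differ → p ≈ 0.178571, d = −0.75 ln(1 − 0.238095) = 0.203950 ≈ 0.204.
taxon1–taxon3: 12/28 sites differ → p ≈ 0.428571, d = −0.75 ln(1 − 0.571428) = 0.635472 ≈ 0.635.
taxon2–taxon3: 11/28 sites differ → p ≈ 0.392857, d = −0.75 ln(1 − 0.523809) = 0.556452 ≈ 0.556.

d(taxon1,taxon2) = 0.204, d(taxon1,taxon3) = 0.635, d(taxon2,taxon3) = 0.556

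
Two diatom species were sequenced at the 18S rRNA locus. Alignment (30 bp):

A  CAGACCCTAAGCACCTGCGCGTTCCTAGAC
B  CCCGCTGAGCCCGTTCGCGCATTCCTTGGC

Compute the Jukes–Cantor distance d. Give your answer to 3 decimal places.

The sequences differ at 16 of 30 sites, so p = 16/30 ≈ 0.533333.
d = −(3/4) ln(1 − 4p/3) = −0.75 ln(1 − 0.711111) = −0.75 ln(0.288889)
  = −0.75 × (-1.241713) = 0.931285 substitutions/site.

0.931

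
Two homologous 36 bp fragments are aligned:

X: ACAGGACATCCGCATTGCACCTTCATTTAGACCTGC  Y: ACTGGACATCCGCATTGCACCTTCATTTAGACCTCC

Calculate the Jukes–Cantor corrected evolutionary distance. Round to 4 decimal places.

The sequences differ at 2 of 36 sites (3, 35), so p = 2/36 ≈ 0.055556.
d = −(3/4) ln(1 − 4p/3) = −0.75 ln(1 − 0.074075) = −0.75 ln(0.925925)
  = −0.75 × (-0.076962) = 0.057722 substitutions/site.

0.0577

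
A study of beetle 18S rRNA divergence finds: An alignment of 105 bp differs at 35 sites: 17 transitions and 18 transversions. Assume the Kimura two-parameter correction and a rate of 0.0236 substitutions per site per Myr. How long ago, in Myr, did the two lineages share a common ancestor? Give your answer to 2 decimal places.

9.47

P = 17/105 ≈ 0.161905 and Q = 18/105 ≈ 0.171429.
Under the Kimura two-parameter model, d = −½ ln(1 − 2P − Q) − ¼ ln(1 − 2Q).
1 − 2P − Q = 0.504761, giving −½ ln(0.504761) = 0.341835.
1 − 2Q = 0.657142, giving −¼ ln(0.657142) = 0.104964.
d = 0.341835 + 0.104964 = 0.446799.
Under a molecular clock d = 2μt, so t = d/(2μ) = 0.446799 / (2 × 0.0236) = 9.47 Myr.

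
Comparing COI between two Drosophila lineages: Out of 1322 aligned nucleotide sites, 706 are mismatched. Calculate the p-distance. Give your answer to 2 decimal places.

p = 706/1322 = 0.534039… ≈ 0.53 (to 2 d.p.).

0.53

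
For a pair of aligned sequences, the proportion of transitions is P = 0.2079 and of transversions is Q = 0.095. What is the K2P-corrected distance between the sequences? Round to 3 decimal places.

Under the Kimura two-parameter model, d = −½ ln(1 − 2P − Q) − ¼ ln(1 − 2Q).
1 − 2P − Q = 0.4892, giving −½ ln(0.4892) = 0.357492.
1 − 2Q = 0.81, giving −¼ ln(0.81) = 0.052680.
d = 0.357492 + 0.052680 = 0.410172.

0.410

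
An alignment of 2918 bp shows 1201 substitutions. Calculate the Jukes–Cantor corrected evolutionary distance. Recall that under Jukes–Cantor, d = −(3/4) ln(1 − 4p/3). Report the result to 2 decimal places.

p = 1201/2918 ≈ 0.411583.
d = −(3/4) ln(1 − 4p/3) = −0.75 ln(1 − 0.548777) = −0.75 ln(0.451223)
  = −0.75 × (-0.795794) = 0.596846 substitutions/site.

0.60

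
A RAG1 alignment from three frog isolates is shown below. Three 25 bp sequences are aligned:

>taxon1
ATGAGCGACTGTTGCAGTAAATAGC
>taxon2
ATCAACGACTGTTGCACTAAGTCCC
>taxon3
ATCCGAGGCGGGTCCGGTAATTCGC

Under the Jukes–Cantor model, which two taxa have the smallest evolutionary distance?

taxon1 and taxon2

taxon1–taxon2: 6/25 differ, p = 0.240, d = 0.289.
taxon1–taxon3: 10/25 differ, p = 0.400, d = 0.572.
taxon2–taxon3: 11/25 differ, p = 0.440, d = 0.663.
The smallest distance is between taxon1 and taxon2.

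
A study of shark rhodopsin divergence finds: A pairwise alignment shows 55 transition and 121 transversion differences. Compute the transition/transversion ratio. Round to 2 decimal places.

R = 55/121 = 0.454545… ≈ 0.45 (to 2 d.p.).

0.45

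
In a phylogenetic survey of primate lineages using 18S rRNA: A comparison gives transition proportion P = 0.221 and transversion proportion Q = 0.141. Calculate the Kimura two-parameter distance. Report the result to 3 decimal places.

0.520

Under the Kimura two-parameter model, d = −½ ln(1 − 2P − Q) − ¼ ln(1 − 2Q).
1 − 2P − Q = 0.417, giving −½ ln(0.417) = 0.437335.
1 − 2Q = 0.718, giving −¼ ln(0.718) = 0.082821.
d = 0.437335 + 0.082821 = 0.520156.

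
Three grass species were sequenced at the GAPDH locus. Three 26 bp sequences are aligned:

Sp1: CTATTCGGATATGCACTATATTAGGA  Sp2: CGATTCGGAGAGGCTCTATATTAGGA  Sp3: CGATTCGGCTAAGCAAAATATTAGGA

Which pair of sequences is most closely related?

Sp1 and Sp2

Sp1–Sp2: 4/26 differ, p = 0.154, d = 0.172.
Sp1–Sp3: 5/26 differ, p = 0.192, d = 0.222.
Sp2–Sp3: 6/26 differ, p = 0.231, d = 0.276.
The smallest distance is between Sp1 and Sp2.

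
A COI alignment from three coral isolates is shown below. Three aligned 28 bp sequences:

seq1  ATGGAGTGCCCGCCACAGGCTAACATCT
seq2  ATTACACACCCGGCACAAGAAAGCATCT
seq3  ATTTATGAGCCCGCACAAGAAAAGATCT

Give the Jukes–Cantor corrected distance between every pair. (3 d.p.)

d(seq1,seq2) = 0.556, d(seq1,seq3) = 0.635, d(seq2,seq3) = 0.360

seq1–seq2: 11/28 sites differ → p ≈ 0.392857, d = −0.75 ln(1 − 0.523809) = 0.556452 ≈ 0.556.
seq1–seq3: 12/28 sites differ → p ≈ 0.428571, d = −0.75 ln(1 − 0.571428) = 0.635472 ≈ 0.635.
seq2–seq3: 8/28 sites differ → p ≈ 0.285714, d = −0.75 ln(1 − 0.380952) = 0.359679 ≈ 0.360.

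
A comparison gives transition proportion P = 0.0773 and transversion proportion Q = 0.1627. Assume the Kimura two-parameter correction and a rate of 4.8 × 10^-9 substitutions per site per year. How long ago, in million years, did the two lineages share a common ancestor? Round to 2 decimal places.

30.13

Under the Kimura two-parameter model, d = −½ ln(1 − 2P − Q) − ¼ ln(1 − 2Q).
1 − 2P − Q = 0.6827, giving −½ ln(0.6827) = 0.190850.
1 − 2Q = 0.6746, giving −¼ ln(0.6746) = 0.098409.
d = 0.190850 + 0.098409 = 0.289259.
Under a molecular clock d = 2μt, so t = d/(2μ) = 0.289259 / (2 × 4.8 × 10^-9) = 30.13 million years.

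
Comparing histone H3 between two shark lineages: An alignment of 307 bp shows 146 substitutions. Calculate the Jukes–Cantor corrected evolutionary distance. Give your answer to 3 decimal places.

0.754

p = 146/307 ≈ 0.47557.
d = −(3/4) ln(1 − 4p/3) = −0.75 ln(1 − 0.634093) = −0.75 ln(0.365907)
  = −0.75 × (-1.005376) = 0.754032 substitutions/site.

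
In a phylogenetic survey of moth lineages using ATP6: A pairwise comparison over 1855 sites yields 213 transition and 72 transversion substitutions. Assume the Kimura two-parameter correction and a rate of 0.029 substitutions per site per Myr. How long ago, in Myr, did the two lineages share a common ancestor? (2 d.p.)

3.04

P = 213/1855 ≈ 0.114825 and Q = 72/1855 ≈ 0.038814.
Under the Kimura two-parameter model, d = −½ ln(1 − 2P − Q) − ¼ ln(1 − 2Q).
1 − 2P − Q = 0.731536, giving −½ ln(0.731536) = 0.156304.
1 − 2Q = 0.922372, giving −¼ ln(0.922372) = 0.020202.
d = 0.156304 + 0.020202 = 0.176506.
Under a molecular clock d = 2μt, so t = d/(2μ) = 0.176506 / (2 × 0.029) = 3.04 Myr.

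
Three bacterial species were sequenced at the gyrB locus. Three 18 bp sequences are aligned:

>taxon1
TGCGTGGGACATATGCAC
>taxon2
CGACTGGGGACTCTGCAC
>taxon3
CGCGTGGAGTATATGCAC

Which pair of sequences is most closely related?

taxon1–taxon2: 7/18 differ, p = 0.389, d = 0.548.
taxon1–taxon3: 4/18 differ, p = 0.222, d = 0.264.
taxon2–taxon3: 6/18 differ, p = 0.333, d = 0.441.
The smallest distance is between taxon1 and taxon3.

taxon1 and taxon3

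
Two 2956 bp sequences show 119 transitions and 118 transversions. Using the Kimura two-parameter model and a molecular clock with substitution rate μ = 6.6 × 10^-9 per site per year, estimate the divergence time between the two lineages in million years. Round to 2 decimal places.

6.44

P = 119/2956 ≈ 0.040257 and Q = 118/2956 ≈ 0.039919.
Under the Kimura two-parameter model, d = −½ ln(1 − 2P − Q) − ¼ ln(1 − 2Q).
1 − 2P − Q = 0.879567, giving −½ ln(0.879567) = 0.064163.
1 − 2Q = 0.920162, giving −¼ ln(0.920162) = 0.020801.
d = 0.064163 + 0.020801 = 0.084964.
Under a molecular clock d = 2μt, so t = d/(2μ) = 0.084964 / (2 × 6.6 × 10^-9) = 6.44 million years.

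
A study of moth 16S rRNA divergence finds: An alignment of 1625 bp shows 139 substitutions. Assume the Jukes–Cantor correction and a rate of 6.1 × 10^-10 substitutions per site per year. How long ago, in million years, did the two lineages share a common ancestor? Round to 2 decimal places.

74.44

p = 139/1625 ≈ 0.085538.
d = −(3/4) ln(1 − 4p/3) = −0.75 ln(1 − 0.114051) = −0.75 ln(0.885949)
  = −0.75 × (-0.121096) = 0.090822 substitutions/site.
Under a molecular clock d = 2μt, so t = d/(2μ) = 0.090822 / (2 × 6.1 × 10^-10) = 74.44 million years.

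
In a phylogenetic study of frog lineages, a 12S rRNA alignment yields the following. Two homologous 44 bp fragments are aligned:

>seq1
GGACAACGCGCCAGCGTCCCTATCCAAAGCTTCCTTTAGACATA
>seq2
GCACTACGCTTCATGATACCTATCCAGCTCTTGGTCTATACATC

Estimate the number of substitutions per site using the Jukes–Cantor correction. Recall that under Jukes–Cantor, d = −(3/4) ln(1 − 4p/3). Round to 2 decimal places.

0.50

The sequences differ at 16 of 44 sites, so p = 16/44 ≈ 0.363636.
d = −(3/4) ln(1 − 4p/3) = −0.75 ln(1 − 0.484848) = −0.75 ln(0.515152)
  = −0.75 × (-0.663293) = 0.497470 substitutions/site.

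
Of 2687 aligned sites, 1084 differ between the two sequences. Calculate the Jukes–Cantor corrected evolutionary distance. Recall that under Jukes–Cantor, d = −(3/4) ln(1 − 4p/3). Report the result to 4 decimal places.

p = 1084/2687 ≈ 0.403424.
d = −(3/4) ln(1 − 4p/3) = −0.75 ln(1 − 0.537899) = −0.75 ln(0.462101)
  = −0.75 × (-0.771972) = 0.578979 substitutions/site.

0.5790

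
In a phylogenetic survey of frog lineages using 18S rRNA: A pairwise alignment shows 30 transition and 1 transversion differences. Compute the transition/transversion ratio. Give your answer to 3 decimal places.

R = 30/1 = 30.000.

30.000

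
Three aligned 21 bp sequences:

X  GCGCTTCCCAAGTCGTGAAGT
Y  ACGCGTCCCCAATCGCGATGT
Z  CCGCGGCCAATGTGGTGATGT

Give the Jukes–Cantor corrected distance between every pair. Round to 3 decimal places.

d(X,Y) = 0.360, d(X,Z) = 0.441, d(Y,Z) = 0.532

X–Y: 6/21 sites differ → p ≈ 0.285714, d = −0.75 ln(1 − 0.380952) = 0.359679 ≈ 0.360.
X–Z: 7/21 sites differ → p ≈ 0.333333, d = −0.75 ln(1 − 0.444444) = 0.440839 ≈ 0.441.
Y–Z: 8/21 sites differ → p ≈ 0.380952, d = −0.75 ln(1 − 0.507936) = 0.531860 ≈ 0.532.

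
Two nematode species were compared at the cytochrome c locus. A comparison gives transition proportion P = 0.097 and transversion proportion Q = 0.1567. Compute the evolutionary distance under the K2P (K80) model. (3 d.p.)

Under the Kimura two-parameter model, d = −½ ln(1 − 2P − Q) − ¼ ln(1 − 2Q).
1 − 2P − Q = 0.6493, giving −½ ln(0.6493) = 0.215930.
1 − 2Q = 0.6866, giving −¼ ln(0.6866) = 0.094001.
d = 0.215930 + 0.094001 = 0.309931.

0.310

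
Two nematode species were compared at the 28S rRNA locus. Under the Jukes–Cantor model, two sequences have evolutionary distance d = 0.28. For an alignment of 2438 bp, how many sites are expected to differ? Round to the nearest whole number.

Invert JC69: p = (3/4)(1 − e^(−4d/3)) = 0.75 × (1 − e^(-0.373333)) = 0.75 × (1 − 0.688436) = 0.233673.
Expected differing sites = pL ≈ 0.233673 × 2438 = 569.694774 ≈ 570.

570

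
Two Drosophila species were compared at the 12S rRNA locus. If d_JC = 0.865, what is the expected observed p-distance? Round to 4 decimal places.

0.5133

p = (3/4)(1 − e^(−4d/3)) = 0.75 × (1 − e^(-1.153333)) = 0.75 × (1 − 0.315583) = 0.513313.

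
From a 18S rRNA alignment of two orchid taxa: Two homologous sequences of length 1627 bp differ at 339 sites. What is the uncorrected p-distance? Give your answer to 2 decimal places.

p = 339/1627 = 0.208358… ≈ 0.21 (to 2 d.p.).

0.21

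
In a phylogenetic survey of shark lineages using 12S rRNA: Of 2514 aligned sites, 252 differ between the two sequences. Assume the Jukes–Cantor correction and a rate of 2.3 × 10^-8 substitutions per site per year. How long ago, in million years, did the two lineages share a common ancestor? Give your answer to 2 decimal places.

p = 252/2514 ≈ 0.100239.
d = −(3/4) ln(1 − 4p/3) = −0.75 ln(1 − 0.133652) = −0.75 ln(0.866348)
  = −0.75 × (-0.143469) = 0.107602 substitutions/site.
Under a molecular clock d = 2μt, so t = d/(2μ) = 0.107602 / (2 × 2.3 × 10^-8) = 2.34 million years.

2.34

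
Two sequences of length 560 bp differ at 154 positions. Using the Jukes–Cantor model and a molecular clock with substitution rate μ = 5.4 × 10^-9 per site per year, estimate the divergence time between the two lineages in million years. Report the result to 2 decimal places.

31.72

p = 154/560 = 0.275.
d = −(3/4) ln(1 − 4p/3) = −0.75 ln(1 − 0.366667) = −0.75 ln(0.633333)
  = −0.75 × (-0.456759) = 0.342569 substitutions/site.
Under a molecular clock d = 2μt, so t = d/(2μ) = 0.342569 / (2 × 5.4 × 10^-9) = 31.72 million years.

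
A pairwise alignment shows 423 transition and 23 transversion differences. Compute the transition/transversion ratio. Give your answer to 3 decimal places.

R = 423/23 = 18.391304… ≈ 18.391 (to 3 d.p.).

18.391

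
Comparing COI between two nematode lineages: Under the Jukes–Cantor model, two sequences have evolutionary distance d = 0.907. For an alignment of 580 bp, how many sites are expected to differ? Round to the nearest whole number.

305

Invert JC69: p = (3/4)(1 − e^(−4d/3)) = 0.75 × (1 − e^(-1.209333)) = 0.75 × (1 − 0.298396) = 0.526203.
Expected differing sites = pL ≈ 0.526203 × 580 = 305.19774 ≈ 305.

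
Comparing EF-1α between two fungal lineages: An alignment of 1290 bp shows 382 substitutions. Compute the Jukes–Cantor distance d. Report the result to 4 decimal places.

p = 382/1290 ≈ 0.296124.
d = −(3/4) ln(1 − 4p/3) = −0.75 ln(1 − 0.394832) = −0.75 ln(0.605168)
  = −0.75 × (-0.502249) = 0.376687 substitutions/site.

0.3767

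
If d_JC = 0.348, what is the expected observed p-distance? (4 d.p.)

0.2784

p = (3/4)(1 − e^(−4d/3)) = 0.75 × (1 − e^(-0.464)) = 0.75 × (1 − 0.628764) = 0.278427.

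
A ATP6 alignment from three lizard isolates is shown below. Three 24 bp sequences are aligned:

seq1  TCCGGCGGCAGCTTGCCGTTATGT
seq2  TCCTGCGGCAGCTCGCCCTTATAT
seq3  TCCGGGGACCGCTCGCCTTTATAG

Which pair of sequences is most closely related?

seq1 and seq2

seq1–seq2: 4/24 differ, p = 0.167, d = 0.188.
seq1–seq3: 7/24 differ, p = 0.292, d = 0.369.
seq2–seq3: 6/24 differ, p = 0.250, d = 0.304.
The smallest distance is between seq1 and seq2.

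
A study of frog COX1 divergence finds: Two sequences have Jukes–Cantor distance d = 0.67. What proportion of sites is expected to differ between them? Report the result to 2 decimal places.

p = (3/4)(1 − e^(−4d/3)) = 0.75 × (1 − e^(-0.893333)) = 0.75 × (1 − 0.409289) = 0.443033.

0.44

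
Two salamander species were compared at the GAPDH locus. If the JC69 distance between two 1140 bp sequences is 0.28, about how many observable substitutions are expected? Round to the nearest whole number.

Invert JC69: p = (3/4)(1 − e^(−4d/3)) = 0.75 × (1 − e^(-0.373333)) = 0.75 × (1 − 0.688436) = 0.233673.
Expected differing sites = pL ≈ 0.233673 × 1140 = 266.38722 ≈ 266.

266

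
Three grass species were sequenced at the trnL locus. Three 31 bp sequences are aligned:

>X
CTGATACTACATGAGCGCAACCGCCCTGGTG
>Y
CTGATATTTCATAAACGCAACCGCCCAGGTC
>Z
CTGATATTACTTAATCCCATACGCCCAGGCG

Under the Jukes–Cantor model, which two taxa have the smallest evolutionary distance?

X and Y

X–Y: 6/31 differ, p = 0.194, d = 0.224.
X–Z: 9/31 differ, p = 0.290, d = 0.367.
Y–Z: 8/31 differ, p = 0.258, d = 0.316.
The smallest distance is between X and Y.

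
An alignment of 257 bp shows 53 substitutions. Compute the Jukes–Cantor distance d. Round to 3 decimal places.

0.241

p = 53/257 ≈ 0.206226.
d = −(3/4) ln(1 − 4p/3) = −0.75 ln(1 − 0.274968) = −0.75 ln(0.725032)
  = −0.75 × (-0.321539) = 0.241154 substitutions/site.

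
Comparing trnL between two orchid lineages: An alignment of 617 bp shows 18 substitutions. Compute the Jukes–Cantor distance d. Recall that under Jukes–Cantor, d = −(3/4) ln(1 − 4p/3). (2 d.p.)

p = 18/617 ≈ 0.029173.
d = −(3/4) ln(1 − 4p/3) = −0.75 ln(1 − 0.038897) = −0.75 ln(0.961103)
  = −0.75 × (-0.039674) = 0.029756 substitutions/site.

0.03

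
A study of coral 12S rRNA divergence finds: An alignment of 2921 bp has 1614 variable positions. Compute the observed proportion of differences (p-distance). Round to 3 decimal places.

0.553

p = 1614/2921 = 0.552550… ≈ 0.553 (to 3 d.p.).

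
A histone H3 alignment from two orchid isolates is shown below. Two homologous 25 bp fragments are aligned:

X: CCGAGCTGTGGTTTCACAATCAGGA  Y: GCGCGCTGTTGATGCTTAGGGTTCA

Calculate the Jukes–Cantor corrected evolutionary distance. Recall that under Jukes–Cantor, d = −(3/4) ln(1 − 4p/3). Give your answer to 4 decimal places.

The sequences differ at 13 of 25 sites, so p = 13/25 = 0.52.
d = −(3/4) ln(1 − 4p/3) = −0.75 ln(1 − 0.693333) = −0.75 ln(0.306667)
  = −0.75 × (-1.181993) = 0.886495 substitutions/site.

0.8865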